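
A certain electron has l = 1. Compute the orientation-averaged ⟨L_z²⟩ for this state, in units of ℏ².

The allowed m_l values are -1, 0, 1.
⟨L_z²⟩ = ℏ²·l(l+1)/3 = 0.6667ℏ².

⟨L_z²⟩ = 0.6667 ℏ²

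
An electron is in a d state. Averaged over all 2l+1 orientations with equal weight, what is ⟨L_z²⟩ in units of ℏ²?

A d state has l = 2.
m_l runs from −2 to 2, i.e. {-2, -1, 0, 1, 2}.
⟨L_z²⟩ = ℏ²·l(l+1)/3 = 2ℏ².

⟨L_z²⟩ = 2 ℏ²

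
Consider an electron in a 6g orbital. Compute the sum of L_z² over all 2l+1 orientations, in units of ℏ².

For 6g, l = 4.
m_l runs from −4 to 4, i.e. {-4, -3, -2, -1, 0, 1, 2, 3, 4}.
Σ m_l² = 2·(1 + 4 + 9 + 16) = 60.

Σ(L_z)² = 60 ℏ²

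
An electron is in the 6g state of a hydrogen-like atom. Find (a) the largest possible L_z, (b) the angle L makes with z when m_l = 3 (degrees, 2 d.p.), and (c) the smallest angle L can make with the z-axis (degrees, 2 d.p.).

L_z,max = 4ℏ; θ(m_l=3) ≈ 47.87°; θ_min ≈ 26.57°

6g means n = 6, l = 4.
L_z,max = lℏ = 4ℏ.
For m_l = 3: cos θ = 3/√20, θ ≈ 47.87°.
cos θ_min = 4/√20, so θ_min ≈ 26.57°.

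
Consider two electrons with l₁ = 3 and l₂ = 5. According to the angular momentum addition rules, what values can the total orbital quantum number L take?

L = 2, 3, 4, 5, 6, 7, 8

L runs from |3 − 5| = 2 to 3 + 5 = 8.
L ∈ {2, 3, 4, 5, 6, 7, 8}.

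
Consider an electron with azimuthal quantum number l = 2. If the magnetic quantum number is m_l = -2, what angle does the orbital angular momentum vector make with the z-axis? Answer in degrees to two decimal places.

|L| = ℏ√(l(l+1)) = √6 ℏ.
L_z = m_l ℏ = −2ℏ.
cos θ = L_z/|L| = -2/√6, so θ ≈ 144.74°.

θ ≈ 144.74°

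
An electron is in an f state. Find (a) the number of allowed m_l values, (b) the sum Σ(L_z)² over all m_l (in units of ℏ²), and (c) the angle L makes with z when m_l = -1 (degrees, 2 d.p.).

F corresponds to l = 3.
There are 2l+1 = 7 values of m_l.
Σ m_l² = 28, so Σ(L_z)² = 28 ℏ².
For m_l = -1: cos θ = -1/√12, θ ≈ 106.78°.

7 values; Σ(L_z)² = 28 ℏ²; θ(m_l=-1) ≈ 106.78°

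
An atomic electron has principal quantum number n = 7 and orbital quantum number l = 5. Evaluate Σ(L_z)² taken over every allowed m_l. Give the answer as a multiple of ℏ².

Σ(L_z)² = 110 ℏ²

m_l ∈ {-5, -4, -3, -2, -1, 0, 1, 2, 3, 4, 5}.
Summing m² from −5 to 5: Σ m_l² = 110.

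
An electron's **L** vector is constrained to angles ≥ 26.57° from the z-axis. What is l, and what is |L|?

l = 4, |L| = 2√5 ℏ ≈ 4.472ℏ

cos θ_min = l/√(l(l+1)) = √(l/(l+1)), so l/(l+1) = cos²(26.57°) = 0.7999.
l = cos²θ/sin²θ ≈ 4.
Then |L| = ℏ√(4·5) = 2√5 ℏ.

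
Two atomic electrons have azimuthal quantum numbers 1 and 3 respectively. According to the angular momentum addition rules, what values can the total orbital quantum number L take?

By the triangle rule, |l₁ − l₂| ≤ L ≤ l₁ + l₂.
So L can be 2, 3, 4.

L = 2, 3, 4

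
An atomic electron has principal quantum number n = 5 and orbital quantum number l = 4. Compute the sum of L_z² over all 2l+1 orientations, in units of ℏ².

m_l ∈ {-4, -3, -2, -1, 0, 1, 2, 3, 4}.
Σ m_l² = 2·(1 + 4 + 9 + 16) = 60.

Σ(L_z)² = 60 ℏ²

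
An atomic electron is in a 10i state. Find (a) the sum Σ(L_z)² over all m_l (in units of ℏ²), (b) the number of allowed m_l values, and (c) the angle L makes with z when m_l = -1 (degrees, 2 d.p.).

10i means n = 10, l = 6.
Σ m_l² = 182, so Σ(L_z)² = 182 ℏ².
There are 2l+1 = 13 values of m_l.
For m_l = -1: cos θ = -1/√42, θ ≈ 98.88°.

Σ(L_z)² = 182 ℏ²; 13 values; θ(m_l=-1) ≈ 98.88°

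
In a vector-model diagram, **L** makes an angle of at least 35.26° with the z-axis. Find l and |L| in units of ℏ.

cos θ_min = l/√(l(l+1)) = √(l/(l+1)), so l/(l+1) = cos²(35.26°) = 0.6667.
l = cos²θ/sin²θ ≈ 2.
Then |L| = ℏ√(2·3) = √6 ℏ.

l = 2, |L| = √6 ℏ ≈ 2.449ℏ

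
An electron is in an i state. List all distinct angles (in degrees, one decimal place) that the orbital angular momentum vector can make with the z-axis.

An i state has l = 6.
|L| = ℏ√(l(l+1)) = √42 ℏ.
cos θ = m_l/√42 for each m_l ∈ {-6, -5, -4, -3, -2, -1, 0, 1, 2, 3, 4, 5, 6}.

θ ∈ {22.2°, 39.5°, 51.9°, 62.4°, 72.0°, 81.1°, 90.0°, 98.9°, 108.0°, 117.6°, 128.1°, 140.5°, 157.8°}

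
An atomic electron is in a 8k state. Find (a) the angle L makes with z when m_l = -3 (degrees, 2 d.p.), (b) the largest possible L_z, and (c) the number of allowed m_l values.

For 8k, l = 7.
For m_l = -3: cos θ = -3/√56, θ ≈ 113.63°.
L_z,max = lℏ = 7ℏ.
There are 2l+1 = 15 values of m_l.

θ(m_l=-3) ≈ 113.63°; L_z,max = 7ℏ; 15 values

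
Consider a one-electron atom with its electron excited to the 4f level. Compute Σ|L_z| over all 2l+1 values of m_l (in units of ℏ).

The 4f level has l = 3.
m_l runs from −3 to 3, i.e. {-3, -2, -1, 0, 1, 2, 3}.
Σ|m_l| = 2(1+2+…+3) = 12.

Σ|L_z| = 12 ℏ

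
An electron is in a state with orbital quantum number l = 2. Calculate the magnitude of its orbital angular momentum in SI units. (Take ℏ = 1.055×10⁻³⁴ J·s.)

|L| = 2.584×10⁻³⁴ J·s

|L| = ℏ√(l(l+1)) = ℏ√(2·3) = √6 ℏ
Numerically, |L| = 2.449 × (1.055×10⁻³⁴ J·s) = 2.584×10⁻³⁴ J·s.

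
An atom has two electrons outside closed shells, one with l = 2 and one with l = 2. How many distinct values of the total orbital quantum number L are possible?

5

The total orbital quantum number L ranges from |l₁ − l₂| to l₁ + l₂ in integer steps.
L ∈ {0, 1, 2, 3, 4}.
That is 5 values.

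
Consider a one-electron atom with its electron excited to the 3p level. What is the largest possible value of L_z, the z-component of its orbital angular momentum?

L_z,max = 1ℏ

The 3p level has l = 1.
L_z = m_l ℏ with m_l ∈ {−1, …, 1}; the maximum is m_l = 1.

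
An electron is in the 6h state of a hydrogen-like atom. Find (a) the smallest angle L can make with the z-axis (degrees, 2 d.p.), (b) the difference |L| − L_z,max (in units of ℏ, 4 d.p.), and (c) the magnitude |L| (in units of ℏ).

6h means n = 6, l = 5.
cos θ_min = 5/√30, so θ_min ≈ 24.09°.
|L| − L_z,max = (√30 − 5)ℏ ≈ 0.4772ℏ.
|L| = ℏ√(5·6) = √30 ℏ ≈ 5.477ℏ.

θ_min ≈ 24.09°; |L|−L_z,max ≈ 0.4772ℏ; |L| = √30 ℏ ≈ 5.477ℏ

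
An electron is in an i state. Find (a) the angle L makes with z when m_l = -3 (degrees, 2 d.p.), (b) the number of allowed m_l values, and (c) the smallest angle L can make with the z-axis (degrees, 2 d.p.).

θ(m_l=-3) ≈ 117.58°; 13 values; θ_min ≈ 22.21°

For an i orbital, l = 6.
For m_l = -3: cos θ = -3/√42, θ ≈ 117.58°.
There are 2l+1 = 13 values of m_l.
cos θ_min = 6/√42, so θ_min ≈ 22.21°.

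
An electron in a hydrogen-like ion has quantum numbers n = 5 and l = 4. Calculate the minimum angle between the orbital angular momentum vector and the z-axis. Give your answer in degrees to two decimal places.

|L| = ℏ√(l(l+1)) = 2√5 ℏ.
The smallest angle corresponds to the largest L_z, i.e. m_l = l = 4, giving L_z = 4ℏ.
cos θ_min = 4/√20, so θ_min ≈ 26.57°.

θ_min ≈ 26.57°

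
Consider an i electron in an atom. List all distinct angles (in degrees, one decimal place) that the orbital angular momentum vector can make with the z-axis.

θ ∈ {22.2°, 39.5°, 51.9°, 62.4°, 72.0°, 81.1°, 90.0°, 98.9°, 108.0°, 117.6°, 128.1°, 140.5°, 157.8°}

For an i orbital, l = 6.
|L| = ℏ√(l(l+1)) = √42 ℏ.
cos θ = m_l/√42 for each m_l ∈ {-6, -5, -4, -3, -2, -1, 0, 1, 2, 3, 4, 5, 6}.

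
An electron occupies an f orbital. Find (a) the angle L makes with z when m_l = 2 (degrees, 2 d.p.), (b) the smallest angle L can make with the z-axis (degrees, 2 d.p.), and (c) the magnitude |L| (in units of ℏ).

θ(m_l=2) ≈ 54.74°; θ_min ≈ 30.00°; |L| = 2√3 ℏ ≈ 3.464ℏ

F corresponds to l = 3.
For m_l = 2: cos θ = 2/√12, θ ≈ 54.74°.
cos θ_min = 3/√12, so θ_min ≈ 30.00°.
|L| = ℏ√(3·4) = 2√3 ℏ ≈ 3.464ℏ.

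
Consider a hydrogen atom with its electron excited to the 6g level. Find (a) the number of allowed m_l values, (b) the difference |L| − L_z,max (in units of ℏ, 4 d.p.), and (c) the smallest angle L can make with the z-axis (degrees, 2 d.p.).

The 6g level has l = 4.
There are 2l+1 = 9 values of m_l.
|L| − L_z,max = (2√5 − 4)ℏ ≈ 0.4721ℏ.
cos θ_min = 4/√20, so θ_min ≈ 26.57°.

9 values; |L|−L_z,max ≈ 0.4721ℏ; θ_min ≈ 26.57°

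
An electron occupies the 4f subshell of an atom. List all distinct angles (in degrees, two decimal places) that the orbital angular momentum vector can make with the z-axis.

For 4f, l = 3.
|L| = ℏ√(l(l+1)) = 2√3 ℏ.
cos θ = m_l/√12 for each m_l ∈ {-3, -2, -1, 0, 1, 2, 3}.

θ ∈ {30.00°, 54.74°, 73.22°, 90.00°, 106.78°, 125.26°, 150.00°}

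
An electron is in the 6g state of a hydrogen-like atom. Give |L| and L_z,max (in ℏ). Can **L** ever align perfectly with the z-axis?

For 6g, l = 4.
|L| = 2√5 ℏ ≈ 4.4721ℏ, while L_z,max = lℏ = 4ℏ.
Since |L| > L_z,max, the vector can never point exactly along z; the closest it comes is θ_min = arccos(4/√20) ≈ 26.6°.

No: L_z,max = 4ℏ < |L| = 2√5 ℏ ≈ 4.472ℏ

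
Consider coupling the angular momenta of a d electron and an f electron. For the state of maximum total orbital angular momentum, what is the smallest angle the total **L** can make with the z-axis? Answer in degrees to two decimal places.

Angular momentum addition gives L = |l₁ − l₂|, …, l₁ + l₂.
Allowed values: L = 1, 2, 3, 4, 5.
The maximum is L = 5, with |L_tot| = ℏ√(5·6) = √30 ℏ.
The minimum angle with z is arccos(5/√30) ≈ 24.09°.

θ_min ≈ 24.09°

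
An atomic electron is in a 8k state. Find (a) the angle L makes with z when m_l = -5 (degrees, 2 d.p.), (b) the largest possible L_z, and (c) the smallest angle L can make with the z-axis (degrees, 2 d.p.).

θ(m_l=-5) ≈ 131.92°; L_z,max = 7ℏ; θ_min ≈ 20.70°

8k means n = 8, l = 7.
For m_l = -5: cos θ = -5/√56, θ ≈ 131.92°.
L_z,max = lℏ = 7ℏ.
cos θ_min = 7/√56, so θ_min ≈ 20.70°.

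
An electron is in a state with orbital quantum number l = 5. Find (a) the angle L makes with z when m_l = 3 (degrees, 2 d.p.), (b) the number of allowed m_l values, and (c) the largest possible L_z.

θ(m_l=3) ≈ 56.79°; 11 values; L_z,max = 5ℏ

For m_l = 3: cos θ = 3/√30, θ ≈ 56.79°.
There are 2l+1 = 11 values of m_l.
L_z,max = lℏ = 5ℏ.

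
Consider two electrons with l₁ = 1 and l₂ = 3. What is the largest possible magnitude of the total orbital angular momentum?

The total orbital quantum number L ranges from |l₁ − l₂| to l₁ + l₂ in integer steps.
L ∈ {2, 3, 4}.
The largest magnitude corresponds to L = 4: |L_tot| = ℏ√(4·5) = 2√5 ℏ.

|L_tot|_max = 2√5 ℏ ≈ 4.472ℏ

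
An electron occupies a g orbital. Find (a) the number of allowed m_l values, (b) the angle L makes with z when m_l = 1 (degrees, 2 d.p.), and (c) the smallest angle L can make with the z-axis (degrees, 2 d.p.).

The letter g corresponds to l = 4.
There are 2l+1 = 9 values of m_l.
For m_l = 1: cos θ = 1/√20, θ ≈ 77.08°.
cos θ_min = 4/√20, so θ_min ≈ 26.57°.

9 values; θ(m_l=1) ≈ 77.08°; θ_min ≈ 26.57°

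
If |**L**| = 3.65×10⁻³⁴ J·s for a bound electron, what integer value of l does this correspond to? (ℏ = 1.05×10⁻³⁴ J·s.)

Dividing by ℏ: |L|/ℏ ≈ 3.476.
l(l+1) ≈ 3.476² ≈ 12.08, so l = 3.

l = 3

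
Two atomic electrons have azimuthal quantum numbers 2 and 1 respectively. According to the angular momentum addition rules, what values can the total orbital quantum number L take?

L = 1, 2, 3

Angular momentum addition gives L = |l₁ − l₂|, …, l₁ + l₂.
L ∈ {1, 2, 3}.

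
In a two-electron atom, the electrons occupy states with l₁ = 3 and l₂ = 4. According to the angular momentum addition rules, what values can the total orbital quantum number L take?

L = 1, 2, 3, 4, 5, 6, 7

L runs from |3 − 4| = 1 to 3 + 4 = 7.
So L can be 1, 2, 3, 4, 5, 6, 7.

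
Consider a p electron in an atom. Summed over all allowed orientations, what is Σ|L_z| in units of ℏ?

For a p orbital, l = 1.
m_l runs from −1 to 1, i.e. {-1, 0, 1}.
Σ|m_l| = 2·1(1+1)/2 = 2.

Σ|L_z| = 2 ℏ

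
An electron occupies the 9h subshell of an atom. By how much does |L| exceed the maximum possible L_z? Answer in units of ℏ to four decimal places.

|L| − L_z,max ≈ 0.4772ℏ

For 9h, l = 5.
|L| = √30 ℏ ≈ 5.4772ℏ, while L_z,max = lℏ = 5ℏ.
The difference is (√30 − 5)ℏ ≈ 0.4772ℏ.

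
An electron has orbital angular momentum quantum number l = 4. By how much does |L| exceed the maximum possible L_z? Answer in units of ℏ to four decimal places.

|L| − L_z,max ≈ 0.4721ℏ

|L| = 2√5 ℏ ≈ 4.4721ℏ, while L_z,max = lℏ = 4ℏ.
The difference is (2√5 − 4)ℏ ≈ 0.4721ℏ.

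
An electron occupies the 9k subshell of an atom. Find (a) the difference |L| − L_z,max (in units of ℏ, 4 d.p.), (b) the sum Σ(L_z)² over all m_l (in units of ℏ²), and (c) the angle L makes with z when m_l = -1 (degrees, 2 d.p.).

9k means n = 9, l = 7.
|L| − L_z,max = (2√14 − 7)ℏ ≈ 0.4833ℏ.
Σ m_l² = 280, so Σ(L_z)² = 280 ℏ².
For m_l = -1: cos θ = -1/√56, θ ≈ 97.68°.

|L|−L_z,max ≈ 0.4833ℏ; Σ(L_z)² = 280 ℏ²; θ(m_l=-1) ≈ 97.68°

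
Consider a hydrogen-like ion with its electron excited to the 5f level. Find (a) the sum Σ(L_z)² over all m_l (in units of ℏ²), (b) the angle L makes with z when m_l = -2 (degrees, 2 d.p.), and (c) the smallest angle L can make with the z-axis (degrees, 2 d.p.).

The 5f level has l = 3.
Σ m_l² = 28, so Σ(L_z)² = 28 ℏ².
For m_l = -2: cos θ = -2/√12, θ ≈ 125.26°.
cos θ_min = 3/√12, so θ_min ≈ 30.00°.

Σ(L_z)² = 28 ℏ²; θ(m_l=-2) ≈ 125.26°; θ_min ≈ 30.00°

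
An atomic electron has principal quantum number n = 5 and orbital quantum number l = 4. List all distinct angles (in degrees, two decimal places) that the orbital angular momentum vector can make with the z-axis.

θ ∈ {26.57°, 47.87°, 63.43°, 77.08°, 90.00°, 102.92°, 116.57°, 132.13°, 153.43°}

|L|² = l(l+1)ℏ² = 20ℏ², so |L| = 2√5 ℏ.
cos θ = m_l/√20 for each m_l ∈ {-4, -3, -2, -1, 0, 1, 2, 3, 4}.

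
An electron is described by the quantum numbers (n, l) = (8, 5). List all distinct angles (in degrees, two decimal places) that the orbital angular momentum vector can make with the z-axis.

θ ∈ {24.09°, 43.09°, 56.79°, 68.58°, 79.48°, 90.00°, 100.52°, 111.42°, 123.21°, 136.91°, 155.91°}

|L| = ℏ√(l(l+1)) = √30 ℏ.
cos θ = m_l/√30 for each m_l ∈ {-5, -4, -3, -2, -1, 0, 1, 2, 3, 4, 5}.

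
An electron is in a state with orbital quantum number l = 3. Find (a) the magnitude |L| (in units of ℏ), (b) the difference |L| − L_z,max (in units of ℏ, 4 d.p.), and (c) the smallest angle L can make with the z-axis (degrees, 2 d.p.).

|L| = ℏ√(3·4) = 2√3 ℏ ≈ 3.464ℏ.
|L| − L_z,max = (2√3 − 3)ℏ ≈ 0.4641ℏ.
cos θ_min = 3/√12, so θ_min ≈ 30.00°.

|L| = 2√3 ℏ ≈ 3.464ℏ; |L|−L_z,max ≈ 0.4641ℏ; θ_min ≈ 30.00°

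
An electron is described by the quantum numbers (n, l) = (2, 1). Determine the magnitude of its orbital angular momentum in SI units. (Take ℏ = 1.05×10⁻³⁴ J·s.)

|L| = ℏ√(l(l+1)) = ℏ√(1·2) = √2 ℏ
Numerically, |L| = 1.414 × (1.05×10⁻³⁴ J·s) = 1.48×10⁻³⁴ J·s.

|L| = 1.48×10⁻³⁴ J·s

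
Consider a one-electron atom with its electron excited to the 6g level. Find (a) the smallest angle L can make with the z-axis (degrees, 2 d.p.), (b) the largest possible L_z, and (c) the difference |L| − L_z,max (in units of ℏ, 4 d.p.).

θ_min ≈ 26.57°; L_z,max = 4ℏ; |L|−L_z,max ≈ 0.4721ℏ

The 6g level has l = 4.
cos θ_min = 4/√20, so θ_min ≈ 26.57°.
L_z,max = lℏ = 4ℏ.
|L| − L_z,max = (2√5 − 4)ℏ ≈ 0.4721ℏ.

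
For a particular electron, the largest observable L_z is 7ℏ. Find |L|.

The maximum L_z equals lℏ, giving l = 7.
|L| = √(l(l+1)) ℏ = 2√14 ℏ.

|L| = 2√14 ℏ ≈ 7.483ℏ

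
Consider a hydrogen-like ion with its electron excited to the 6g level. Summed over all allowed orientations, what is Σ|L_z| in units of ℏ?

Σ|L_z| = 20 ℏ

The 6g level has l = 4.
m_l ∈ {-4, -3, -2, -1, 0, 1, 2, 3, 4}.
Σ|m_l| = l(l+1) = 20.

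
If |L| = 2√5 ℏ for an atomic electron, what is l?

(|L|/ℏ)² = l(l+1) = 20.
The positive root is l = 4.

l = 4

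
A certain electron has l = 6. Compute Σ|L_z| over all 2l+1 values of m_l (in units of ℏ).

The allowed m_l values are -6, -5, -4, -3, -2, -1, 0, 1, 2, 3, 4, 5, 6.
Σ|m_l| = l(l+1) = 42.

Σ|L_z| = 42 ℏ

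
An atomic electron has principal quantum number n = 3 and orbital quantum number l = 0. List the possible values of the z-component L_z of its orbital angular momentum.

L_z = m_l ℏ with m_l ranging from −l to +l in integer steps.
For l = 0: m_l ∈ {0}.

L_z ∈ {0}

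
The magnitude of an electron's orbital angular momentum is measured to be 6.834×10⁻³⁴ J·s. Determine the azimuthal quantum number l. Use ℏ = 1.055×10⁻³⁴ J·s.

In units of ℏ, |L| ≈ 6.478.
l(l+1) ≈ 6.478² ≈ 41.96, so l = 6.

l = 6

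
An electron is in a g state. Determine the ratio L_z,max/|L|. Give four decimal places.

L_z,max/|L| = 0.8944

For a g orbital, l = 4.
|L| = 2√5 ℏ ≈ 4.4721ℏ, while L_z,max = lℏ = 4ℏ.
L_z,max/|L| = 4/√20 = 0.8944.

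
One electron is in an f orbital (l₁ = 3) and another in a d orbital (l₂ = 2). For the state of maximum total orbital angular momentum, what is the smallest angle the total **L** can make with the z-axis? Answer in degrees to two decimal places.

The total orbital quantum number L ranges from |l₁ − l₂| to l₁ + l₂ in integer steps.
L ∈ {1, 2, 3, 4, 5}.
The maximum is L = 5, with |L_tot| = ℏ√(5·6) = √30 ℏ.
The minimum angle with z is arccos(5/√30) ≈ 24.09°.

θ_min ≈ 24.09°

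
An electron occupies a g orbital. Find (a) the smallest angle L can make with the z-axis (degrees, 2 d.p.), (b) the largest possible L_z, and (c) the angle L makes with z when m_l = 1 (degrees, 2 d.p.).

A g state has l = 4.
cos θ_min = 4/√20, so θ_min ≈ 26.57°.
L_z,max = lℏ = 4ℏ.
For m_l = 1: cos θ = 1/√20, θ ≈ 77.08°.

θ_min ≈ 26.57°; L_z,max = 4ℏ; θ(m_l=1) ≈ 77.08°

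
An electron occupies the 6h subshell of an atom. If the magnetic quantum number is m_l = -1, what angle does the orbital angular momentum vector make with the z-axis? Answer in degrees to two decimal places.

6h means n = 6, l = 5.
|L| = ℏ√(l(l+1)) = √30 ℏ.
L_z = m_l ℏ = −1ℏ.
cos θ = L_z/|L| = -1/√30, so θ ≈ 100.52°.

θ ≈ 100.52°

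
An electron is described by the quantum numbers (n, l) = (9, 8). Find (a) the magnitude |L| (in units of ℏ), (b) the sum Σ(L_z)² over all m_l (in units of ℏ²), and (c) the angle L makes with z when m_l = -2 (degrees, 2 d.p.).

|L| = 6√2 ℏ ≈ 8.485ℏ; Σ(L_z)² = 408 ℏ²; θ(m_l=-2) ≈ 103.63°

|L| = ℏ√(8·9) = 6√2 ℏ ≈ 8.485ℏ.
Σ m_l² = 408, so Σ(L_z)² = 408 ℏ².
For m_l = -2: cos θ = -2/√72, θ ≈ 103.63°.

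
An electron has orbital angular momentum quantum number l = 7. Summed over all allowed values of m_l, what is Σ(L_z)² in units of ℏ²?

The allowed m_l values are -7, -6, -5, -4, -3, -2, -1, 0, 1, 2, 3, 4, 5, 6, 7.
Σ m_l² = l(l+1)(2l+1)/3 = 7·8·15/3 = 280.

Σ(L_z)² = 280 ℏ²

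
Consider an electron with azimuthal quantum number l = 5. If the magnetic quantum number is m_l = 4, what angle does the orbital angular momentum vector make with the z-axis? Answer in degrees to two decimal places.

|L|² = l(l+1)ℏ² = 30ℏ², so |L| = √30 ℏ.
L_z = m_l ℏ = 4ℏ.
cos θ = L_z/|L| = 4/√30, so θ ≈ 43.09°.

θ ≈ 43.09°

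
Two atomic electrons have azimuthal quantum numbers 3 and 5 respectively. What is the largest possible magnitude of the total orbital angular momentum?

|L_tot|_max = 6√2 ℏ ≈ 8.485ℏ

L runs from |3 − 5| = 2 to 3 + 5 = 8.
L ∈ {2, 3, 4, 5, 6, 7, 8}.
The largest magnitude corresponds to L = 8: |L_tot| = ℏ√(8·9) = 6√2 ℏ.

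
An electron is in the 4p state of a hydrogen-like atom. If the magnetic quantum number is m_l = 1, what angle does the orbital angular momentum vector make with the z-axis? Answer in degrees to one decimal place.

θ ≈ 45.0°

The 4p subshell has l = 1.
|L|² = l(l+1)ℏ² = 2ℏ², so |L| = √2 ℏ.
L_z = m_l ℏ = 1ℏ.
cos θ = L_z/|L| = 1/√2, so θ ≈ 45.0°.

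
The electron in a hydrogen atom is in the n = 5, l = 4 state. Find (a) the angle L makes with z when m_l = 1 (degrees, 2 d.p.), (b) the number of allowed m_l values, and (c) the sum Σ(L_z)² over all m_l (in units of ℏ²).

θ(m_l=1) ≈ 77.08°; 9 values; Σ(L_z)² = 60 ℏ²

For m_l = 1: cos θ = 1/√20, θ ≈ 77.08°.
There are 2l+1 = 9 values of m_l.
Σ m_l² = 60, so Σ(L_z)² = 60 ℏ².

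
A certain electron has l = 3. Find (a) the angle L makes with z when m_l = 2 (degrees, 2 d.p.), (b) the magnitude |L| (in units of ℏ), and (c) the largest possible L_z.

For m_l = 2: cos θ = 2/√12, θ ≈ 54.74°.
|L| = ℏ√(3·4) = 2√3 ℏ ≈ 3.464ℏ.
L_z,max = lℏ = 3ℏ.

θ(m_l=2) ≈ 54.74°; |L| = 2√3 ℏ ≈ 3.464ℏ; L_z,max = 3ℏ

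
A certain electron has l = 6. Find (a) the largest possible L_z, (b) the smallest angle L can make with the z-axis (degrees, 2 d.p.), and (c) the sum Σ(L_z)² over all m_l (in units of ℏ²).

L_z,max = lℏ = 6ℏ.
cos θ_min = 6/√42, so θ_min ≈ 22.21°.
Σ m_l² = 182, so Σ(L_z)² = 182 ℏ².

L_z,max = 6ℏ; θ_min ≈ 22.21°; Σ(L_z)² = 182 ℏ²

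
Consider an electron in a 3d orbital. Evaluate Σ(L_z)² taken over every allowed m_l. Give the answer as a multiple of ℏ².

For 3d, l = 2.
The allowed m_l values are -2, -1, 0, 1, 2.
Σ m_l² = 2·(1 + 4) = 10.

Σ(L_z)² = 10 ℏ²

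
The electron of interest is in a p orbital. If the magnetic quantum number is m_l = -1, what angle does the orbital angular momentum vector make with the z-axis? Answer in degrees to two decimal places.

For a p orbital, l = 1.
|L| = √(l(l+1)) ℏ = √2 ℏ.
L_z = m_l ℏ = −1ℏ.
cos θ = L_z/|L| = -1/√2, so θ ≈ 135.00°.

θ ≈ 135.00°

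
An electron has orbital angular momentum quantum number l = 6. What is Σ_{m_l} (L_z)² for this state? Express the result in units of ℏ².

Σ(L_z)² = 182 ℏ²

m_l ∈ {-6, -5, -4, -3, -2, -1, 0, 1, 2, 3, 4, 5, 6}.
Summing m² from −6 to 6: Σ m_l² = 182.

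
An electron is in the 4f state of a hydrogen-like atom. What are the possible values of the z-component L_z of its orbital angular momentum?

4f means n = 4, l = 3.
L_z = m_l ℏ with m_l ranging from −l to +l in integer steps.
For l = 3: m_l ∈ {-3, -2, -1, 0, 1, 2, 3}.

L_z ∈ {−3ℏ, −2ℏ, −ℏ, 0, ℏ, 2ℏ, 3ℏ}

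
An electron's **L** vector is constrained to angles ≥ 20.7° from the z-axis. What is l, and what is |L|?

l = 7, |L| = 2√14 ℏ ≈ 7.483ℏ

cos²θ_min = l/(l+1) = 0.8751.
l = cos²θ/sin²θ ≈ 7.
Then |L| = ℏ√(7·8) = 2√14 ℏ.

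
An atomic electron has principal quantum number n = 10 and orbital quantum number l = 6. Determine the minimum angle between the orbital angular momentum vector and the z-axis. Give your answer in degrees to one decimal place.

θ_min ≈ 22.2°

|L| = ℏ√(l(l+1)) = √42 ℏ.
The smallest angle corresponds to the largest L_z, i.e. m_l = l = 6, giving L_z = 6ℏ.
cos θ_min = 6/√42, so θ_min ≈ 22.2°.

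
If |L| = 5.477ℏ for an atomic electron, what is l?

Since |L|² = l(l+1)ℏ², l(l+1) = 30.
The positive root is l = 5.

l = 5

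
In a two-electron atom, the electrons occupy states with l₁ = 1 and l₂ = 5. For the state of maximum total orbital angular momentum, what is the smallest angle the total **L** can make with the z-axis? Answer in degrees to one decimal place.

L runs from |1 − 5| = 4 to 1 + 5 = 6.
Allowed values: L = 4, 5, 6.
The maximum is L = 6, with |L_tot| = ℏ√(6·7) = √42 ℏ.
The minimum angle with z is arccos(6/√42) ≈ 22.2°.

θ_min ≈ 22.2°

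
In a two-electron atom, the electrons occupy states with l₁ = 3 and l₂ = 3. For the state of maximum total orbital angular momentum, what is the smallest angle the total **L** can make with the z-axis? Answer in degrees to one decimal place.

θ_min ≈ 22.2°

Angular momentum addition gives L = |l₁ − l₂|, …, l₁ + l₂.
So L can be 0, 1, 2, 3, 4, 5, 6.
The maximum is L = 6, with |L_tot| = ℏ√(6·7) = √42 ℏ.
The minimum angle with z is arccos(6/√42) ≈ 22.2°.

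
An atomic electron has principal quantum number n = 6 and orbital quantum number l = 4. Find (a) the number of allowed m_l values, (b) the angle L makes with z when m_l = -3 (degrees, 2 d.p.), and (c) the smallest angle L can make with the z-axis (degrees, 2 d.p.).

9 values; θ(m_l=-3) ≈ 132.13°; θ_min ≈ 26.57°

There are 2l+1 = 9 values of m_l.
For m_l = -3: cos θ = -3/√20, θ ≈ 132.13°.
cos θ_min = 4/√20, so θ_min ≈ 26.57°.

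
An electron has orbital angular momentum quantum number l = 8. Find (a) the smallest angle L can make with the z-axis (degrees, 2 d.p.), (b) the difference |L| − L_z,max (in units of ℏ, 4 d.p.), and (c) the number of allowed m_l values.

θ_min ≈ 19.47°; |L|−L_z,max ≈ 0.4853ℏ; 17 values

cos θ_min = 8/√72, so θ_min ≈ 19.47°.
|L| − L_z,max = (6√2 − 8)ℏ ≈ 0.4853ℏ.
There are 2l+1 = 17 values of m_l.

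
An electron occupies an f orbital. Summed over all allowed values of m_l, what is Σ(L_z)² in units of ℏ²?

An f state has l = 3.
m_l ∈ {-3, -2, -1, 0, 1, 2, 3}.
Summing m² from −3 to 3: Σ m_l² = 28.

Σ(L_z)² = 28 ℏ²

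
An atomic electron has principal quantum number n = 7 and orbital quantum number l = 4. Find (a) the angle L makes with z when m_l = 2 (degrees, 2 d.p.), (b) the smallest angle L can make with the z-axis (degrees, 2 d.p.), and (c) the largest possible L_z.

θ(m_l=2) ≈ 63.43°; θ_min ≈ 26.57°; L_z,max = 4ℏ

For m_l = 2: cos θ = 2/√20, θ ≈ 63.43°.
cos θ_min = 4/√20, so θ_min ≈ 26.57°.
L_z,max = lℏ = 4ℏ.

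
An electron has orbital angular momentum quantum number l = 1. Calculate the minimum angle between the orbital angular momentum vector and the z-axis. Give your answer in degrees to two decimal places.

|L|² = l(l+1)ℏ² = 2ℏ², so |L| = √2 ℏ.
The smallest angle corresponds to the largest L_z, i.e. m_l = l = 1, giving L_z = 1ℏ.
cos θ_min = 1/√2, so θ_min ≈ 45.00°.

θ_min ≈ 45.00°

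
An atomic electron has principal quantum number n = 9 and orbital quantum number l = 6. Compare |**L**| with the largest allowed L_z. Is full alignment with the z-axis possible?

|L| = √42 ℏ ≈ 6.4807ℏ, while L_z,max = lℏ = 6ℏ.
Since |L| > L_z,max, the vector can never point exactly along z; the closest it comes is θ_min = arccos(6/√42) ≈ 22.2°.

No: L_z,max = 6ℏ < |L| = √42 ℏ ≈ 6.481ℏ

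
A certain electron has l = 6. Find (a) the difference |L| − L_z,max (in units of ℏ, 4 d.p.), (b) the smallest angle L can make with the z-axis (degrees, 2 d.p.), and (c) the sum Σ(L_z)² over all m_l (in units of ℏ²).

|L|−L_z,max ≈ 0.4807ℏ; θ_min ≈ 22.21°; Σ(L_z)² = 182 ℏ²

|L| − L_z,max = (√42 − 6)ℏ ≈ 0.4807ℏ.
cos θ_min = 6/√42, so θ_min ≈ 22.21°.
Σ m_l² = 182, so Σ(L_z)² = 182 ℏ².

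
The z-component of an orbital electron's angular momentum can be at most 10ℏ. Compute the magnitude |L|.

|L| = √110 ℏ ≈ 10.488ℏ

L_z,max = lℏ, so l = 10.
|L| = ℏ√(l(l+1)) = √110 ℏ.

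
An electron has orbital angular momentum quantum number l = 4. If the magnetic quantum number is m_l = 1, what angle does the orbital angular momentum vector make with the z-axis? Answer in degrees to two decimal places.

|L|² = l(l+1)ℏ² = 20ℏ², so |L| = 2√5 ℏ.
L_z = m_l ℏ = 1ℏ.
cos θ = L_z/|L| = 1/√20, so θ ≈ 77.08°.

θ ≈ 77.08°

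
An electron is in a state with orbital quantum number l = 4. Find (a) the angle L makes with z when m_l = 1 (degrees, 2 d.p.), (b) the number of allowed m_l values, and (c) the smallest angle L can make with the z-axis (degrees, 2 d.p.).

For m_l = 1: cos θ = 1/√20, θ ≈ 77.08°.
There are 2l+1 = 9 values of m_l.
cos θ_min = 4/√20, so θ_min ≈ 26.57°.

θ(m_l=1) ≈ 77.08°; 9 values; θ_min ≈ 26.57°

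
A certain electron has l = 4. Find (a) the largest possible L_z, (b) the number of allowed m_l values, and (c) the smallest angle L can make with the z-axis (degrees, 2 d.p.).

L_z,max = lℏ = 4ℏ.
There are 2l+1 = 9 values of m_l.
cos θ_min = 4/√20, so θ_min ≈ 26.57°.

L_z,max = 4ℏ; 9 values; θ_min ≈ 26.57°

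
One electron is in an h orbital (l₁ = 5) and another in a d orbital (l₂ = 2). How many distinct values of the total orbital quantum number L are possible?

By the triangle rule, |l₁ − l₂| ≤ L ≤ l₁ + l₂.
So L can be 3, 4, 5, 6, 7.
That is 5 values.

5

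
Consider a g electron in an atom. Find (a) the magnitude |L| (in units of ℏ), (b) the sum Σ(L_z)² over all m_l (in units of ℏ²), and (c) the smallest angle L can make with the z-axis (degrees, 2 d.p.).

For a g orbital, l = 4.
|L| = ℏ√(4·5) = 2√5 ℏ ≈ 4.472ℏ.
Σ m_l² = 60, so Σ(L_z)² = 60 ℏ².
cos θ_min = 4/√20, so θ_min ≈ 26.57°.

|L| = 2√5 ℏ ≈ 4.472ℏ; Σ(L_z)² = 60 ℏ²; θ_min ≈ 26.57°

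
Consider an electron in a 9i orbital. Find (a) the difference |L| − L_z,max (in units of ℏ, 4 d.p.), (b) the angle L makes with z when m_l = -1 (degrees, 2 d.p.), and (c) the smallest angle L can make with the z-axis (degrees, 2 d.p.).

|L|−L_z,max ≈ 0.4807ℏ; θ(m_l=-1) ≈ 98.88°; θ_min ≈ 22.21°

For 9i, l = 6.
|L| − L_z,max = (√42 − 6)ℏ ≈ 0.4807ℏ.
For m_l = -1: cos θ = -1/√42, θ ≈ 98.88°.
cos θ_min = 6/√42, so θ_min ≈ 22.21°.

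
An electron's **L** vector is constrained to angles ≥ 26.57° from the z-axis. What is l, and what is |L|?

l = 4, |L| = 2√5 ℏ ≈ 4.472ℏ

At minimum angle, m_l = l, so cos θ = l/√(l(l+1)); cos²θ = l/(l+1) = 0.7999.
Solving: l = 4.
Then |L| = ℏ√(4·5) = 2√5 ℏ.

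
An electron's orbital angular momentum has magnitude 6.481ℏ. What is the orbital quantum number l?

|L| = ℏ√(l(l+1)), so l(l+1) = 42.
l² + l − 42 = 0 ⇒ l = 6.

l = 6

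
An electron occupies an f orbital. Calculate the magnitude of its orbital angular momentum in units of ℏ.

F corresponds to l = 3.
|L| = ℏ√(l(l+1)) = ℏ√(3·4) = 2√3 ℏ

|L| = 2√3 ℏ ≈ 3.464ℏ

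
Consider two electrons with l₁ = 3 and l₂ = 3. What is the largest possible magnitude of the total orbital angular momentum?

|L_tot|_max = √42 ℏ ≈ 6.481ℏ

Angular momentum addition gives L = |l₁ − l₂|, …, l₁ + l₂.
So L can be 0, 1, 2, 3, 4, 5, 6.
The largest magnitude corresponds to L = 6: |L_tot| = ℏ√(6·7) = √42 ℏ.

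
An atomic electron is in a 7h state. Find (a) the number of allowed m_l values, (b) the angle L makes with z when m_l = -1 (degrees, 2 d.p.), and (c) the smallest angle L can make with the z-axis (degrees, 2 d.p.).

For 7h, l = 5.
There are 2l+1 = 11 values of m_l.
For m_l = -1: cos θ = -1/√30, θ ≈ 100.52°.
cos θ_min = 5/√30, so θ_min ≈ 24.09°.

11 values; θ(m_l=-1) ≈ 100.52°; θ_min ≈ 24.09°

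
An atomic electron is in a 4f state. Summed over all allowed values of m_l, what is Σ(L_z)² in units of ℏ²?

The 4f subshell has l = 3.
The allowed m_l values are -3, -2, -1, 0, 1, 2, 3.
Σ m_l² = l(l+1)(2l+1)/3 = 3·4·7/3 = 28.

Σ(L_z)² = 28 ℏ²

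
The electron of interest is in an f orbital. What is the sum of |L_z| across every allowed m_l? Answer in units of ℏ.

Σ|L_z| = 12 ℏ

The letter f corresponds to l = 3.
m_l runs from −3 to 3, i.e. {-3, -2, -1, 0, 1, 2, 3}.
Σ|m_l| = l(l+1) = 12.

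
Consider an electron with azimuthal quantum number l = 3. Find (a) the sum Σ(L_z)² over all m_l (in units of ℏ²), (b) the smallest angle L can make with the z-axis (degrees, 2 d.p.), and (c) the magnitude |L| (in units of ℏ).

Σ(L_z)² = 28 ℏ²; θ_min ≈ 30.00°; |L| = 2√3 ℏ ≈ 3.464ℏ

Σ m_l² = 28, so Σ(L_z)² = 28 ℏ².
cos θ_min = 3/√12, so θ_min ≈ 30.00°.
|L| = ℏ√(3·4) = 2√3 ℏ ≈ 3.464ℏ.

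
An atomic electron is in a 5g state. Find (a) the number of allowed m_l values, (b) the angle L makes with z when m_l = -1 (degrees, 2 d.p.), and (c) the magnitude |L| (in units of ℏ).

9 values; θ(m_l=-1) ≈ 102.92°; |L| = 2√5 ℏ ≈ 4.472ℏ

The 5g subshell has l = 4.
There are 2l+1 = 9 values of m_l.
For m_l = -1: cos θ = -1/√20, θ ≈ 102.92°.
|L| = ℏ√(4·5) = 2√5 ℏ ≈ 4.472ℏ.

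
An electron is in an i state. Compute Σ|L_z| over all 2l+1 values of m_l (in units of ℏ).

Σ|L_z| = 42 ℏ

For an i orbital, l = 6.
The allowed m_l values are -6, -5, -4, -3, -2, -1, 0, 1, 2, 3, 4, 5, 6.
Σ|m_l| = 2·6(6+1)/2 = 42.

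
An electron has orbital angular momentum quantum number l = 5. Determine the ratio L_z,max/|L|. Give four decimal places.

L_z,max/|L| = 0.9129

|L| = √30 ℏ ≈ 5.4772ℏ, while L_z,max = lℏ = 5ℏ.
L_z,max/|L| = 5/√30 = 0.9129.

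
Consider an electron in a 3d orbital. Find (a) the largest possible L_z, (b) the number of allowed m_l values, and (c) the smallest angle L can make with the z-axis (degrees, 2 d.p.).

L_z,max = 2ℏ; 5 values; θ_min ≈ 35.26°

The 3d subshell has l = 2.
L_z,max = lℏ = 2ℏ.
There are 2l+1 = 5 values of m_l.
cos θ_min = 2/√6, so θ_min ≈ 35.26°.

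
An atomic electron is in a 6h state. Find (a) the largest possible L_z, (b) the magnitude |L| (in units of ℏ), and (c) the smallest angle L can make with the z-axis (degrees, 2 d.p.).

6h means n = 6, l = 5.
L_z,max = lℏ = 5ℏ.
|L| = ℏ√(5·6) = √30 ℏ ≈ 5.477ℏ.
cos θ_min = 5/√30, so θ_min ≈ 24.09°.

L_z,max = 5ℏ; |L| = √30 ℏ ≈ 5.477ℏ; θ_min ≈ 24.09°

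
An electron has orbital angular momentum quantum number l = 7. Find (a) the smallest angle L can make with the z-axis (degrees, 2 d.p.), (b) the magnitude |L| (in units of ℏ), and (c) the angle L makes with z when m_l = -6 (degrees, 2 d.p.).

θ_min ≈ 20.70°; |L| = 2√14 ℏ ≈ 7.483ℏ; θ(m_l=-6) ≈ 143.30°

cos θ_min = 7/√56, so θ_min ≈ 20.70°.
|L| = ℏ√(7·8) = 2√14 ℏ ≈ 7.483ℏ.
For m_l = -6: cos θ = -6/√56, θ ≈ 143.30°.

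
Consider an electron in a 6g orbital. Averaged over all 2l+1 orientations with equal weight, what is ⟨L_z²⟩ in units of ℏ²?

6g means n = 6, l = 4.
m_l runs from −4 to 4, i.e. {-4, -3, -2, -1, 0, 1, 2, 3, 4}.
⟨L_z²⟩ = ℏ²·l(l+1)/3 = 6.667ℏ².

⟨L_z²⟩ = 6.667 ℏ²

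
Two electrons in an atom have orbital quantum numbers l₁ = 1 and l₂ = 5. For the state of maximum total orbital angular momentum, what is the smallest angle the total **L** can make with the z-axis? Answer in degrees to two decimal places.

By the triangle rule, |l₁ − l₂| ≤ L ≤ l₁ + l₂.
Allowed values: L = 4, 5, 6.
The maximum is L = 6, with |L_tot| = ℏ√(6·7) = √42 ℏ.
The minimum angle with z is arccos(6/√42) ≈ 22.21°.

θ_min ≈ 22.21°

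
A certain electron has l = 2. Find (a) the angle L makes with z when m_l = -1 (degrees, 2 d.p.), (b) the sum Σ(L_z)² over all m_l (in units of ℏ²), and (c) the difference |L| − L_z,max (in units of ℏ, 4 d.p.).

For m_l = -1: cos θ = -1/√6, θ ≈ 114.09°.
Σ m_l² = 10, so Σ(L_z)² = 10 ℏ².
|L| − L_z,max = (√6 − 2)ℏ ≈ 0.4495ℏ.

θ(m_l=-1) ≈ 114.09°; Σ(L_z)² = 10 ℏ²; |L|−L_z,max ≈ 0.4495ℏ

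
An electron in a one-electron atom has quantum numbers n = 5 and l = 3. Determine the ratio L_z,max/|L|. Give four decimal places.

L_z,max/|L| = 0.8660

|L| = 2√3 ℏ ≈ 3.4641ℏ, while L_z,max = lℏ = 3ℏ.
L_z,max/|L| = 3/√12 = 0.8660.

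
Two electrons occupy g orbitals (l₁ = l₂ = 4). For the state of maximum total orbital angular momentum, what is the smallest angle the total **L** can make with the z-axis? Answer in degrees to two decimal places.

By the triangle rule, |l₁ − l₂| ≤ L ≤ l₁ + l₂.
So L can be 0, 1, 2, 3, 4, 5, 6, 7, 8.
The maximum is L = 8, with |L_tot| = ℏ√(8·9) = 6√2 ℏ.
The minimum angle with z is arccos(8/√72) ≈ 19.47°.

θ_min ≈ 19.47°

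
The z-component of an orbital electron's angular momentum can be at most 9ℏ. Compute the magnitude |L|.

|L| = 3√10 ℏ ≈ 9.487ℏ

L_z,max = lℏ, so l = 9.
|L| = ℏ√(l(l+1)) = 3√10 ℏ.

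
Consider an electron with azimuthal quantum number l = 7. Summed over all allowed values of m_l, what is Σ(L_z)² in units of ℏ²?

Σ(L_z)² = 280 ℏ²

m_l runs from −7 to 7, i.e. {-7, -6, -5, -4, -3, -2, -1, 0, 1, 2, 3, 4, 5, 6, 7}.
Σ m_l² = 2·(1 + 4 + 9 + 16 + 25 + 36 + 49) = 280.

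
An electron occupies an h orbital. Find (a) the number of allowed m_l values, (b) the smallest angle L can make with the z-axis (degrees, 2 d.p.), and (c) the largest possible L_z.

11 values; θ_min ≈ 24.09°; L_z,max = 5ℏ

For an h orbital, l = 5.
There are 2l+1 = 11 values of m_l.
cos θ_min = 5/√30, so θ_min ≈ 24.09°.
L_z,max = lℏ = 5ℏ.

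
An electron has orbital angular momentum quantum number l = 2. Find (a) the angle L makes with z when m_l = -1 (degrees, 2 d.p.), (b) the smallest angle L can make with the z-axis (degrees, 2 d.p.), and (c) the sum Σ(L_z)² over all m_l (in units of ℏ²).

For m_l = -1: cos θ = -1/√6, θ ≈ 114.09°.
cos θ_min = 2/√6, so θ_min ≈ 35.26°.
Σ m_l² = 10, so Σ(L_z)² = 10 ℏ².

θ(m_l=-1) ≈ 114.09°; θ_min ≈ 35.26°; Σ(L_z)² = 10 ℏ²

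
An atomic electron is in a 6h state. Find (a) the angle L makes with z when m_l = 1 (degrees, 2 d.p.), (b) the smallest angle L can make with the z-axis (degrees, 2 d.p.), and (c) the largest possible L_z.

For 6h, l = 5.
For m_l = 1: cos θ = 1/√30, θ ≈ 79.48°.
cos θ_min = 5/√30, so θ_min ≈ 24.09°.
L_z,max = lℏ = 5ℏ.

θ(m_l=1) ≈ 79.48°; θ_min ≈ 24.09°; L_z,max = 5ℏ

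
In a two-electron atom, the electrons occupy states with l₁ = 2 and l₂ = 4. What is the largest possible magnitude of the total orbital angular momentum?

L runs from |2 − 4| = 2 to 2 + 4 = 6.
L ∈ {2, 3, 4, 5, 6}.
The largest magnitude corresponds to L = 6: |L_tot| = ℏ√(6·7) = √42 ℏ.

|L_tot|_max = √42 ℏ ≈ 6.481ℏ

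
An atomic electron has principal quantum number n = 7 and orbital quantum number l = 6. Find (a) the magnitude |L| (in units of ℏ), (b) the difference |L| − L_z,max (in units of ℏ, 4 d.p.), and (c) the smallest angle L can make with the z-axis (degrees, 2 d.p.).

|L| = √42 ℏ ≈ 6.481ℏ; |L|−L_z,max ≈ 0.4807ℏ; θ_min ≈ 22.21°

|L| = ℏ√(6·7) = √42 ℏ ≈ 6.481ℏ.
|L| − L_z,max = (√42 − 6)ℏ ≈ 0.4807ℏ.
cos θ_min = 6/√42, so θ_min ≈ 22.21°.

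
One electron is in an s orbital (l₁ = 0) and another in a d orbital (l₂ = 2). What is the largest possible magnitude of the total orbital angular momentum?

|L_tot|_max = √6 ℏ ≈ 2.449ℏ

L runs from |0 − 2| = 2 to 0 + 2 = 2.
L ∈ {2}.
The largest magnitude corresponds to L = 2: |L_tot| = ℏ√(2·3) = √6 ℏ.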